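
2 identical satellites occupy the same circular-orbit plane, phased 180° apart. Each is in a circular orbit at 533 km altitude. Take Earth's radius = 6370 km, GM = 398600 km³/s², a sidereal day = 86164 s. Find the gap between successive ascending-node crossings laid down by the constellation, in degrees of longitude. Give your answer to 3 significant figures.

11.9°

Semi-major axis a = 6370 + 533 = 6903 km. Period T = 2π√(a³/μ) = 2π√(6903³/398600) = 5707.8 s = 95.13 min.
Single-satellite node shift = (5707.8/86164) × 360° = 23.85°.
With 2 satellites evenly phased, successive equator crossings are 23.85/2 = 11.924° apart.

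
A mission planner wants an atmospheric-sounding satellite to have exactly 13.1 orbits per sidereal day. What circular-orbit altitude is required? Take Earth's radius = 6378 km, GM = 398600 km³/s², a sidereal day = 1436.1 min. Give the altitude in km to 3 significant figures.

1210 km

Required period T = 86166 / 13.1 = 6577.6 s.
From T = 2π√(a³/μ): a = (μ T²/4π²)^(1/3) = (398600 × 6577.6² / 4π²)^(1/3) = 7588 km.
Altitude h = a − R = 7588 − 6378 = 1210 km.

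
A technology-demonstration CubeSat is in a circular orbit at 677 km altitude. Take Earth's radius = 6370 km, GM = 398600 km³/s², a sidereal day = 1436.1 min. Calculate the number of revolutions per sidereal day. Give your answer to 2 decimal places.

14.64

Semi-major axis a = 6370 + 677 = 7047 km. Period T = 2π√(a³/μ) = 2π√(7047³/398600) = 5887.3 s = 98.12 min.
Orbits per sidereal day = 86166 / 5887.3 = 14.636.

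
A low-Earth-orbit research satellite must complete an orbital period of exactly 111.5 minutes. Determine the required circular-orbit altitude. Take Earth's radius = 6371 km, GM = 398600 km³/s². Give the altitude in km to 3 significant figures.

T = 111.5 min = 6690.0 s.
From T = 2π√(a³/μ): a = (μ T²/4π²)^(1/3) = (398600 × 6690.0² / 4π²)^(1/3) = 7674 km.
Altitude h = a − R = 7674 − 6371 = 1303 km.

1300 km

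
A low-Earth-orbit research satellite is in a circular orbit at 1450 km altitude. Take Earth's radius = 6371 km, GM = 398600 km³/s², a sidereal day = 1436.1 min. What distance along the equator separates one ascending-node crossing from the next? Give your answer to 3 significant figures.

3200 km

Semi-major axis a = 6371 + 1450 = 7821 km. Period T = 2π√(a³/μ) = 2π√(7821³/398600) = 6883.4 s = 114.72 min.
During one orbit Earth rotates (6883.4 / 86166) × 360° = 28.76°.
At the equator that is 28.76° × (2π·6371/360) km/° = 28.76 × 111.2 = 3198 km.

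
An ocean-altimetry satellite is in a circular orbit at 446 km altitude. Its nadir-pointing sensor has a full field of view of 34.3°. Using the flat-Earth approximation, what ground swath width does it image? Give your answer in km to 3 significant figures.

275 km

Half-angle = 34.3°/2 = 17.15°.
Swath width ≈ 2h·tan(θ/2) = 2 × 446 × tan(17.15°) = 275.3 km.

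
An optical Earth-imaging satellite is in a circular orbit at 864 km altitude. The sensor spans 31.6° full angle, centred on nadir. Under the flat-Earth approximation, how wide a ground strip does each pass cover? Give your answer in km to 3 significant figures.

489 km

Half-angle = 31.6°/2 = 15.8°.
Swath width ≈ 2h·tan(θ/2) = 2 × 864 × tan(15.8°) = 489.0 km.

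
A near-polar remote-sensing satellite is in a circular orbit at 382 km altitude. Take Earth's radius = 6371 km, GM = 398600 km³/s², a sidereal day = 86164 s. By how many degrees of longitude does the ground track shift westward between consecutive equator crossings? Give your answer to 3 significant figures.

23.1°

Semi-major axis a = 6371 + 382 = 6753 km. Period T = 2π√(a³/μ) = 2π√(6753³/398600) = 5522.8 s = 92.05 min.
During one orbit Earth rotates (5522.8 / 86164) × 360° = 23.07°.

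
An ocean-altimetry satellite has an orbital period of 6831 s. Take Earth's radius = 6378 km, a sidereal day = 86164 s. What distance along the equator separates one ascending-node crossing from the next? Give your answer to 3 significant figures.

During one orbit Earth rotates (6831.0 / 86164) × 360° = 28.54°.
At the equator that is 28.54° × (2π·6378/360) km/° = 28.54 × 111.3 = 3177 km.

3180 km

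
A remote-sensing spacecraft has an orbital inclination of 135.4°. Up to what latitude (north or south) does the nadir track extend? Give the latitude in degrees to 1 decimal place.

Retrograde orbit: the ground track reaches ±(180° − i) = ±(180 − 135.4) = ±44.6°.

44.6°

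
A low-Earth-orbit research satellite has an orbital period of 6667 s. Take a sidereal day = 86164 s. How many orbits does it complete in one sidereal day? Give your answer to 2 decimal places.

Orbits per sidereal day = 86164 / 6667.0 = 12.924.

12.92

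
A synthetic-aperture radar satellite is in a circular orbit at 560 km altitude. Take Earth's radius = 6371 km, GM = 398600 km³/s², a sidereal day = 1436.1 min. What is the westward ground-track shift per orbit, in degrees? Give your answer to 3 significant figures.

Semi-major axis a = 6371 + 560 = 6931 km. Period T = 2π√(a³/μ) = 2π√(6931³/398600) = 5742.6 s = 95.71 min.
During one orbit Earth rotates (5742.6 / 86166) × 360° = 23.99°.

24.0°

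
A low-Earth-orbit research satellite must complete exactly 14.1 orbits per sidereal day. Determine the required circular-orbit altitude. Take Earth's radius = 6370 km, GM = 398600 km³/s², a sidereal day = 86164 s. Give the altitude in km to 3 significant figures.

854 km

Required period T = 86164 / 14.1 = 6110.9 s.
From T = 2π√(a³/μ): a = (μ T²/4π²)^(1/3) = (398600 × 6110.9² / 4π²)^(1/3) = 7224 km.
Altitude h = a − R = 7224 − 6370 = 854 km.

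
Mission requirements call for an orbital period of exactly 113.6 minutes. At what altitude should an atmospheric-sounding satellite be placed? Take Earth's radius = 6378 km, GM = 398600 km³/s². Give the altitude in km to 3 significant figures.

1390 km

T = 113.6 min = 6816.0 s.
From T = 2π√(a³/μ): a = (μ T²/4π²)^(1/3) = (398600 × 6816.0² / 4π²)^(1/3) = 7770 km.
Altitude h = a − R = 7770 − 6378 = 1392 km.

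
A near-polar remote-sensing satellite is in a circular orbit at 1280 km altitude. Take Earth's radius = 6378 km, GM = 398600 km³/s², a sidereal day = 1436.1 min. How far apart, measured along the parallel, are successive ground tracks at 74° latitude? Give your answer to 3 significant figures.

Semi-major axis a = 6378 + 1280 = 7658 km. Period T = 2π√(a³/μ) = 2π√(7658³/398600) = 6669.4 s = 111.16 min.
Node shift per orbit = (6669.4/86166) × 360° = 27.86°.
Equatorial spacing = 27.86 × 111.3 km/° = 3102 km.
At 74° latitude, spacing = 3102 × cos(74°) = 855 km.

855 km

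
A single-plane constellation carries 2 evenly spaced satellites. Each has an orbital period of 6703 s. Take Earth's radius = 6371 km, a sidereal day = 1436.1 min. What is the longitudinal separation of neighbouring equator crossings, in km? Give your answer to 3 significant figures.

Single-satellite node shift = (6703.0/86166) × 360° = 28.01°.
With 2 satellites evenly phased, successive equator crossings are 28.01/2 = 14.003° apart.
That is 14.003 × 111.2 = 1557 km at the equator.

1560 km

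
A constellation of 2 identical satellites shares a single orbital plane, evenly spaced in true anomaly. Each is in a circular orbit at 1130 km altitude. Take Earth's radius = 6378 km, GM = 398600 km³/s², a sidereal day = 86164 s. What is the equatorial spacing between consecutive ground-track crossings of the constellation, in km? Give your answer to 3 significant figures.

Semi-major axis a = 6378 + 1130 = 7508 km. Period T = 2π√(a³/μ) = 2π√(7508³/398600) = 6474.4 s = 107.91 min.
Single-satellite node shift = (6474.4/86164) × 360° = 27.05°.
With 2 satellites evenly phased, successive equator crossings are 27.05/2 = 13.525° apart.
That is 13.525 × 111.3 = 1506 km at the equator.

1510 km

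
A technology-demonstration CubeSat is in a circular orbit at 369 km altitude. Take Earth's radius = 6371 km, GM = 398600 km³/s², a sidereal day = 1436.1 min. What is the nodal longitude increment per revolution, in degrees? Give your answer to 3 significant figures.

23.0°

Semi-major axis a = 6371 + 369 = 6740 km. Period T = 2π√(a³/μ) = 2π√(6740³/398600) = 5506.8 s = 91.78 min.
During one orbit Earth rotates (5506.8 / 86166) × 360° = 23.01°.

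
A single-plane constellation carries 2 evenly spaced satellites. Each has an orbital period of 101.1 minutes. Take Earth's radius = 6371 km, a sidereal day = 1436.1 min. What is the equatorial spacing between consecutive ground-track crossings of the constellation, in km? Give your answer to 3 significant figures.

1410 km

T = 101.1 min = 6066.0 s.
Single-satellite node shift = (6066.0/86166) × 360° = 25.34°.
With 2 satellites evenly phased, successive equator crossings are 25.34/2 = 12.672° apart.
That is 12.672 × 111.2 = 1409 km at the equator.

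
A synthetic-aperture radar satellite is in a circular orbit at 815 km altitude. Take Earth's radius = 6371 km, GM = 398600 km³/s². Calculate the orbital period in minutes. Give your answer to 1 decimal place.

Semi-major axis a = 6371 + 815 = 7186 km. Period T = 2π√(a³/μ) = 2π√(7186³/398600) = 6062.4 s = 101.04 min.

101.0 min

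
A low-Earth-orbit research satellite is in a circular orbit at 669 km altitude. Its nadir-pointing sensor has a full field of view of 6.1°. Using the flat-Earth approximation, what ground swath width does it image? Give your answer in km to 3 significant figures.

71.3 km

Half-angle = 6.1°/2 = 3.05°.
Swath width ≈ 2h·tan(θ/2) = 2 × 669 × tan(3.05°) = 71.3 km.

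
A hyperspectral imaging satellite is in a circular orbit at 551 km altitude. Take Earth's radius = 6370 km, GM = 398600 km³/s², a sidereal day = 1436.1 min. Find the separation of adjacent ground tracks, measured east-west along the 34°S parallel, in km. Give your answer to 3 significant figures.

2210 km

Semi-major axis a = 6370 + 551 = 6921 km. Period T = 2π√(a³/μ) = 2π√(6921³/398600) = 5730.1 s = 95.50 min.
Node shift per orbit = (5730.1/86166) × 360° = 23.94°.
Equatorial spacing = 23.94 × 111.2 km/° = 2662 km.
At 34° latitude, spacing = 2662 × cos(34°) = 2207 km.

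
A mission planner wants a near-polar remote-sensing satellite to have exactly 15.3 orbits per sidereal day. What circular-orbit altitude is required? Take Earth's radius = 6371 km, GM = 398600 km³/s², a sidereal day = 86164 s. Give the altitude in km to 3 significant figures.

Required period T = 86164 / 15.3 = 5631.6 s.
From T = 2π√(a³/μ): a = (μ T²/4π²)^(1/3) = (398600 × 5631.6² / 4π²)^(1/3) = 6841 km.
Altitude h = a − R = 6841 − 6371 = 470 km.

470 km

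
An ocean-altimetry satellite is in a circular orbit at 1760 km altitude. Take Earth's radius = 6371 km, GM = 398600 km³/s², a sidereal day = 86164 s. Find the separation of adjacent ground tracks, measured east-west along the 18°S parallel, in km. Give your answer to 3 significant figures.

Semi-major axis a = 6371 + 1760 = 8131 km. Period T = 2π√(a³/μ) = 2π√(8131³/398600) = 7296.7 s = 121.61 min.
Node shift per orbit = (7296.7/86164) × 360° = 30.49°.
Equatorial spacing = 30.49 × 111.2 km/° = 3390 km.
At 18° latitude, spacing = 3390 × cos(18°) = 3224 km.

3220 km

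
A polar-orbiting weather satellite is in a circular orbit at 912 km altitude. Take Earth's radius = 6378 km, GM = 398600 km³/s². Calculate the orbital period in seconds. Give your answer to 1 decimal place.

Semi-major axis a = 6378 + 912 = 7290 km. Period T = 2π√(a³/μ) = 2π√(7290³/398600) = 6194.4 s = 103.24 min.

6194.4 seconds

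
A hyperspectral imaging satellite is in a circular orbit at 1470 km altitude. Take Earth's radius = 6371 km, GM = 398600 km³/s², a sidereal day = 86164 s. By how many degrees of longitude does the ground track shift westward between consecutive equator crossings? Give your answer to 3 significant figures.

Semi-major axis a = 6371 + 1470 = 7841 km. Period T = 2π√(a³/μ) = 2π√(7841³/398600) = 6909.8 s = 115.16 min.
During one orbit Earth rotates (6909.8 / 86164) × 360° = 28.87°.

28.9°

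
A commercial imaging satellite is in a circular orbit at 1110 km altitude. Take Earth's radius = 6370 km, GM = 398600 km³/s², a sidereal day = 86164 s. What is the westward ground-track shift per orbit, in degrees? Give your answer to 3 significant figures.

Semi-major axis a = 6370 + 1110 = 7480 km. Period T = 2π√(a³/μ) = 2π√(7480³/398600) = 6438.2 s = 107.30 min.
During one orbit Earth rotates (6438.2 / 86164) × 360° = 26.90°.

26.9°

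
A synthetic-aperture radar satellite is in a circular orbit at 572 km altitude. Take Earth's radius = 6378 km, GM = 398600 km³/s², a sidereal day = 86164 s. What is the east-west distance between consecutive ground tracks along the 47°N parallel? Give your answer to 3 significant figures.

Semi-major axis a = 6378 + 572 = 6950 km. Period T = 2π√(a³/μ) = 2π√(6950³/398600) = 5766.2 s = 96.10 min.
Node shift per orbit = (5766.2/86164) × 360° = 24.09°.
Equatorial spacing = 24.09 × 111.3 km/° = 2682 km.
At 47° latitude, spacing = 2682 × cos(47°) = 1829 km.

1830 km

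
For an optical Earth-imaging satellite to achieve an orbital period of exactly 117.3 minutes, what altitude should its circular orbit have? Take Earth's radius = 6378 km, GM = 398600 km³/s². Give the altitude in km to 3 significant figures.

1560 km

T = 117.3 min = 7038.0 s.
From T = 2π√(a³/μ): a = (μ T²/4π²)^(1/3) = (398600 × 7038.0² / 4π²)^(1/3) = 7938 km.
Altitude h = a − R = 7938 − 6378 = 1560 km.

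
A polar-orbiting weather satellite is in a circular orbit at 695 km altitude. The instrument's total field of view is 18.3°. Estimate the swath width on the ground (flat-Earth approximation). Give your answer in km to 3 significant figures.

224 km

Half-angle = 18.3°/2 = 9.15°.
Swath width ≈ 2h·tan(θ/2) = 2 × 695 × tan(9.15°) = 223.9 km.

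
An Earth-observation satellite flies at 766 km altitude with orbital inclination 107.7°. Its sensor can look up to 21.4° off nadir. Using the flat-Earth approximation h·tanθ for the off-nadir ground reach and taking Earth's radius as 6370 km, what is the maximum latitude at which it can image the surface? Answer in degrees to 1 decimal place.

75.0°

Retrograde orbit: the ground track reaches ±(180° − i) = ±(180 − 107.7) = ±72.3°.
Sensor half-swath on the ground ≈ 766·tan(21.4°) = 300 km = 2.70° of latitude.
Maximum observable latitude ≈ 72.3 + 2.70 = 75.0°.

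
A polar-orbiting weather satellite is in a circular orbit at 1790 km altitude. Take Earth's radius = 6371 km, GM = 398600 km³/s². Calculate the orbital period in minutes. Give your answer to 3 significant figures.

Semi-major axis a = 6371 + 1790 = 8161 km. Period T = 2π√(a³/μ) = 2π√(8161³/398600) = 7337.1 s = 122.29 min.

122 min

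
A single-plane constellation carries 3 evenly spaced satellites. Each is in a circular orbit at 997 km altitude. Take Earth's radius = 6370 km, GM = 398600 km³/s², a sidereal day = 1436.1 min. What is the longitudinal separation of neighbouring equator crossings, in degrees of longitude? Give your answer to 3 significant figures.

8.76°

Semi-major axis a = 6370 + 997 = 7367 km. Period T = 2π√(a³/μ) = 2π√(7367³/398600) = 6292.8 s = 104.88 min.
Single-satellite node shift = (6292.8/86166) × 360° = 26.29°.
With 3 satellites evenly phased, successive equator crossings are 26.29/3 = 8.764° apart.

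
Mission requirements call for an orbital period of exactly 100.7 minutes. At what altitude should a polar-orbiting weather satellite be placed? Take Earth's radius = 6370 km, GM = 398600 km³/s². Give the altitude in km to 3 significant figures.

T = 100.7 min = 6042.0 s.
From T = 2π√(a³/μ): a = (μ T²/4π²)^(1/3) = (398600 × 6042.0² / 4π²)^(1/3) = 7170 km.
Altitude h = a − R = 7170 − 6370 = 800 km.

800 km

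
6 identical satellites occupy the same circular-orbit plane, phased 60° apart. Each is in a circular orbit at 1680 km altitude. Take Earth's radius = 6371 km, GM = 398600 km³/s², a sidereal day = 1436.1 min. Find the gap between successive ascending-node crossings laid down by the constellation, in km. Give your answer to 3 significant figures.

Semi-major axis a = 6371 + 1680 = 8051 km. Period T = 2π√(a³/μ) = 2π√(8051³/398600) = 7189.3 s = 119.82 min.
Single-satellite node shift = (7189.3/86166) × 360° = 30.04°.
With 6 satellites evenly phased, successive equator crossings are 30.04/6 = 5.006° apart.
That is 5.006 × 111.2 = 557 km at the equator.

557 km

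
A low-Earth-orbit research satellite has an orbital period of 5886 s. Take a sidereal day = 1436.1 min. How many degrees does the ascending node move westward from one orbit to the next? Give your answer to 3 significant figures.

During one orbit Earth rotates (5886.0 / 86166) × 360° = 24.59°.

24.6°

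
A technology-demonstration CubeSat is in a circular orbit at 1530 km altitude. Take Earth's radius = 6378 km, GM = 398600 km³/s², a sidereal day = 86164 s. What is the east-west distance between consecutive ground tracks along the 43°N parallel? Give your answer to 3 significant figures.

Semi-major axis a = 6378 + 1530 = 7908 km. Period T = 2π√(a³/μ) = 2π√(7908³/398600) = 6998.6 s = 116.64 min.
Node shift per orbit = (6998.6/86164) × 360° = 29.24°.
Equatorial spacing = 29.24 × 111.3 km/° = 3255 km.
At 43° latitude, spacing = 3255 × cos(43°) = 2381 km.

2380 km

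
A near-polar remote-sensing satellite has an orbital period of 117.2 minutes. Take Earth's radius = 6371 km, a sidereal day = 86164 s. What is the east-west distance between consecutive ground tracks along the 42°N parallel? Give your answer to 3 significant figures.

T = 117.2 min = 7032.0 s.
Node shift per orbit = (7032.0/86164) × 360° = 29.38°.
Equatorial spacing = 29.38 × 111.2 km/° = 3267 km.
At 42° latitude, spacing = 3267 × cos(42°) = 2428 km.

2430 km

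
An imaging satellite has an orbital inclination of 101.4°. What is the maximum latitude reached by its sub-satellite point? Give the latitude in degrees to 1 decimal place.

78.6°

Retrograde orbit: the ground track reaches ±(180° − i) = ±(180 − 101.4) = ±78.6°.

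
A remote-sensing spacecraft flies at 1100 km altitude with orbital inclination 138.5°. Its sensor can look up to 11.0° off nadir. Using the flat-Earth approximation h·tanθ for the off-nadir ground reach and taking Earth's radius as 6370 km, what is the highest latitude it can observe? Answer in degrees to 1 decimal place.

Retrograde orbit: the ground track reaches ±(180° − i) = ±(180 − 138.5) = ±41.5°.
Sensor half-swath on the ground ≈ 1100·tan(11.0°) = 214 km = 1.92° of latitude.
Maximum observable latitude ≈ 41.5 + 1.92 = 43.4°.

43.4°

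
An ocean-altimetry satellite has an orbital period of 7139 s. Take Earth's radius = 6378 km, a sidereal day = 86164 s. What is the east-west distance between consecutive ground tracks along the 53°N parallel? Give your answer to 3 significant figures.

Node shift per orbit = (7139.0/86164) × 360° = 29.83°.
Equatorial spacing = 29.83 × 111.3 km/° = 3320 km.
At 53° latitude, spacing = 3320 × cos(53°) = 1998 km.

2000 km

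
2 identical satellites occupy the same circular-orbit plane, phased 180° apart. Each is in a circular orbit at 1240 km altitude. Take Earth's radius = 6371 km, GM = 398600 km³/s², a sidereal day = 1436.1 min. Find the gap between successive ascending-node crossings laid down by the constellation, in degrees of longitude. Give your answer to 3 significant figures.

13.8°

Semi-major axis a = 6371 + 1240 = 7611 km. Period T = 2π√(a³/μ) = 2π√(7611³/398600) = 6608.1 s = 110.13 min.
Single-satellite node shift = (6608.1/86166) × 360° = 27.61°.
With 2 satellites evenly phased, successive equator crossings are 27.61/2 = 13.804° apart.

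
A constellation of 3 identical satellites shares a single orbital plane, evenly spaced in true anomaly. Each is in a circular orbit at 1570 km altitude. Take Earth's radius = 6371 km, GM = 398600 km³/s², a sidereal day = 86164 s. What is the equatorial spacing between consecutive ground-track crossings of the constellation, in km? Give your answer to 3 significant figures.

Semi-major axis a = 6371 + 1570 = 7941 km. Period T = 2π√(a³/μ) = 2π√(7941³/398600) = 7042.5 s = 117.37 min.
Single-satellite node shift = (7042.5/86164) × 360° = 29.42°.
With 3 satellites evenly phased, successive equator crossings are 29.42/3 = 9.808° apart.
That is 9.808 × 111.2 = 1091 km at the equator.

1090 km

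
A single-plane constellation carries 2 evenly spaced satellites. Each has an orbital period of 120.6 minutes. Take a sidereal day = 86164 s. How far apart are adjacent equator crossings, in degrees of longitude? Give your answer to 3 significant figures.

T = 120.6 min = 7236.0 s.
Single-satellite node shift = (7236.0/86164) × 360° = 30.23°.
With 2 satellites evenly phased, successive equator crossings are 30.23/2 = 15.116° apart.

15.1°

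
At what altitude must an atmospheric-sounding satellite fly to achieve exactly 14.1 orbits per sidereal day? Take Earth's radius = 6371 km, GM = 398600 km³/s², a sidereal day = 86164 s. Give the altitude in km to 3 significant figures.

Required period T = 86164 / 14.1 = 6110.9 s.
From T = 2π√(a³/μ): a = (μ T²/4π²)^(1/3) = (398600 × 6110.9² / 4π²)^(1/3) = 7224 km.
Altitude h = a − R = 7224 − 6371 = 853 km.

853 km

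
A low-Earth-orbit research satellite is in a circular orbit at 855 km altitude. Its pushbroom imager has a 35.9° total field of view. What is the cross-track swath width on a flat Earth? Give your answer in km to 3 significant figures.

Half-angle = 35.9°/2 = 17.95°.
Swath width ≈ 2h·tan(θ/2) = 2 × 855 × tan(17.95°) = 554.0 km.

554 km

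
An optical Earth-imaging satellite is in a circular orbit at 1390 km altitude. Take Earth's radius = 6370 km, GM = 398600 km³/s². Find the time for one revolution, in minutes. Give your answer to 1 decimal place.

Semi-major axis a = 6370 + 1390 = 7760 km. Period T = 2π√(a³/μ) = 2π√(7760³/398600) = 6803.1 s = 113.38 min.

113.4 min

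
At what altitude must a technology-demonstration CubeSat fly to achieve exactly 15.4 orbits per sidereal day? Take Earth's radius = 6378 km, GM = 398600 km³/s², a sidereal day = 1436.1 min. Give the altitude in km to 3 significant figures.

434 km

Required period T = 86166 / 15.4 = 5595.2 s.
From T = 2π√(a³/μ): a = (μ T²/4π²)^(1/3) = (398600 × 5595.2² / 4π²)^(1/3) = 6812 km.
Altitude h = a − R = 6812 − 6378 = 434 km.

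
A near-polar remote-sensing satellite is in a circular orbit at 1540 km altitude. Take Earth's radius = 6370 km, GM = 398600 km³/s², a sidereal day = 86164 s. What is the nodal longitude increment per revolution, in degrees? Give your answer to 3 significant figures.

29.3°

Semi-major axis a = 6370 + 1540 = 7910 km. Period T = 2π√(a³/μ) = 2π√(7910³/398600) = 7001.3 s = 116.69 min.
During one orbit Earth rotates (7001.3 / 86164) × 360° = 29.25°.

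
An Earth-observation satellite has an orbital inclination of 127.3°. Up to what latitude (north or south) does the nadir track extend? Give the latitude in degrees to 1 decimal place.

Retrograde orbit: the ground track reaches ±(180° − i) = ±(180 − 127.3) = ±52.7°.

52.7°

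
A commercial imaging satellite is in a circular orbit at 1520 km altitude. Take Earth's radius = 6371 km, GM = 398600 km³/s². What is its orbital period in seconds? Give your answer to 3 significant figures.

6980 seconds

Semi-major axis a = 6371 + 1520 = 7891 km. Period T = 2π√(a³/μ) = 2π√(7891³/398600) = 6976.0 s = 116.27 min.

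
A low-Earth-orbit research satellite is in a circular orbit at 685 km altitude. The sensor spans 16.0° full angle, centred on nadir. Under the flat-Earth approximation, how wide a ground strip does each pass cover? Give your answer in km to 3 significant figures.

Half-angle = 16.0°/2 = 8°.
Swath width ≈ 2h·tan(θ/2) = 2 × 685 × tan(8°) = 192.5 km.

193 km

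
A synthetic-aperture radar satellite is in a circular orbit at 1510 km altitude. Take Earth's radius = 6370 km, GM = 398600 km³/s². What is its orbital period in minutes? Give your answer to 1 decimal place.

Semi-major axis a = 6370 + 1510 = 7880 km. Period T = 2π√(a³/μ) = 2π√(7880³/398600) = 6961.5 s = 116.02 min.

116.0 min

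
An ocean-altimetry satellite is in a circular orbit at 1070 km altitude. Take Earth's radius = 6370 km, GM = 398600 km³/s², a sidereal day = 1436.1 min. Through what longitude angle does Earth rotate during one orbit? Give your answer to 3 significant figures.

26.7°

Semi-major axis a = 6370 + 1070 = 7440 km. Period T = 2π√(a³/μ) = 2π√(7440³/398600) = 6386.6 s = 106.44 min.
During one orbit Earth rotates (6386.6 / 86166) × 360° = 26.68°.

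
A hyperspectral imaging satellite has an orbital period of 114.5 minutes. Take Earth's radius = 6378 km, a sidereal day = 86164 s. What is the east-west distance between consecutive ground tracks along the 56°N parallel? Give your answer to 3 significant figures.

T = 114.5 min = 6870.0 s.
Node shift per orbit = (6870.0/86164) × 360° = 28.70°.
Equatorial spacing = 28.70 × 111.3 km/° = 3195 km.
At 56° latitude, spacing = 3195 × cos(56°) = 1787 km.

1790 km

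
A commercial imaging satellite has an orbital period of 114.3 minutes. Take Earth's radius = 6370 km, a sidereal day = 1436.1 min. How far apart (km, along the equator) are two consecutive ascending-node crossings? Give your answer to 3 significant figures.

T = 114.3 min = 6858.0 s.
During one orbit Earth rotates (6858.0 / 86166) × 360° = 28.65°.
At the equator that is 28.65° × (2π·6370/360) km/° = 28.65 × 111.2 = 3186 km.

3190 km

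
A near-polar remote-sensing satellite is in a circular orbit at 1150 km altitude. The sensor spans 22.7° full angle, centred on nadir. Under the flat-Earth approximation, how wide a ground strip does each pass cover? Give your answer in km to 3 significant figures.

Half-angle = 22.7°/2 = 11.35°.
Swath width ≈ 2h·tan(θ/2) = 2 × 1150 × tan(11.35°) = 461.7 km.

462 km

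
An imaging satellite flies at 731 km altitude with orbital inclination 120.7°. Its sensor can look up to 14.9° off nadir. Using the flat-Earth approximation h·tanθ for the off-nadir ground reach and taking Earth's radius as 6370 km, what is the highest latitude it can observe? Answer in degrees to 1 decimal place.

61.0°

Retrograde orbit: the ground track reaches ±(180° − i) = ±(180 − 120.7) = ±59.3°.
Sensor half-swath on the ground ≈ 731·tan(14.9°) = 195 km = 1.75° of latitude.
Maximum observable latitude ≈ 59.3 + 1.75 = 61.0°.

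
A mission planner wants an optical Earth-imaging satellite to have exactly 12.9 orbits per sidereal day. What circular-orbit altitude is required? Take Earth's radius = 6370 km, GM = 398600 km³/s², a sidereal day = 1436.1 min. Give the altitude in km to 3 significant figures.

Required period T = 86166 / 12.9 = 6679.5 s.
From T = 2π√(a³/μ): a = (μ T²/4π²)^(1/3) = (398600 × 6679.5² / 4π²)^(1/3) = 7666 km.
Altitude h = a − R = 7666 − 6370 = 1296 km.

1300 km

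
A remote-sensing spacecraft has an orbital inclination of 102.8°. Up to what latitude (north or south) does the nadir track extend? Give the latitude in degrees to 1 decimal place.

Retrograde orbit: the ground track reaches ±(180° − i) = ±(180 − 102.8) = ±77.2°.

77.2°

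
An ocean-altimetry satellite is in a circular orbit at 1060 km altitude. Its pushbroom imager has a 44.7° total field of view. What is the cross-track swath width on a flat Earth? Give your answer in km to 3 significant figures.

872 km

Half-angle = 44.7°/2 = 22.35°.
Swath width ≈ 2h·tan(θ/2) = 2 × 1060 × tan(22.35°) = 871.6 km.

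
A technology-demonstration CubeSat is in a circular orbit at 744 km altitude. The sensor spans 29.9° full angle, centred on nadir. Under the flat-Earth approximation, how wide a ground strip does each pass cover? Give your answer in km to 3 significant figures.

Half-angle = 29.9°/2 = 14.95°.
Swath width ≈ 2h·tan(θ/2) = 2 × 744 × tan(14.95°) = 397.3 km.

397 km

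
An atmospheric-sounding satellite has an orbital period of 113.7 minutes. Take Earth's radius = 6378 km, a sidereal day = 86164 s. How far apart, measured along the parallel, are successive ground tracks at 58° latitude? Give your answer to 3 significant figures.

1680 km

T = 113.7 min = 6822.0 s.
Node shift per orbit = (6822.0/86164) × 360° = 28.50°.
Equatorial spacing = 28.50 × 111.3 km/° = 3173 km.
At 58° latitude, spacing = 3173 × cos(58°) = 1681 km.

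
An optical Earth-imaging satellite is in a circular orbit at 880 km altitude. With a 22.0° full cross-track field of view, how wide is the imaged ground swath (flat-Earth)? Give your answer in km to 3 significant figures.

Half-angle = 22.0°/2 = 11°.
Swath width ≈ 2h·tan(θ/2) = 2 × 880 × tan(11°) = 342.1 km.

342 km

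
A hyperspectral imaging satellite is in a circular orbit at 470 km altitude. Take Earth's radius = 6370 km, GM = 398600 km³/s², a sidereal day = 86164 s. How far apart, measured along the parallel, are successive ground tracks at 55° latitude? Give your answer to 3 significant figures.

1500 km

Semi-major axis a = 6370 + 470 = 6840 km. Period T = 2π√(a³/μ) = 2π√(6840³/398600) = 5629.8 s = 93.83 min.
Node shift per orbit = (5629.8/86164) × 360° = 23.52°.
Equatorial spacing = 23.52 × 111.2 km/° = 2615 km.
At 55° latitude, spacing = 2615 × cos(55°) = 1500 km.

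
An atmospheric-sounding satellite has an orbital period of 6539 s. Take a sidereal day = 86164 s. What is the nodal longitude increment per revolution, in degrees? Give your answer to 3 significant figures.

27.3°

During one orbit Earth rotates (6539.0 / 86164) × 360° = 27.32°.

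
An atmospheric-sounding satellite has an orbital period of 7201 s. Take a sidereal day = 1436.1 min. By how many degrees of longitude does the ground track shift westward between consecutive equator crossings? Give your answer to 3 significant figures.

During one orbit Earth rotates (7201.0 / 86166) × 360° = 30.09°.

30.1°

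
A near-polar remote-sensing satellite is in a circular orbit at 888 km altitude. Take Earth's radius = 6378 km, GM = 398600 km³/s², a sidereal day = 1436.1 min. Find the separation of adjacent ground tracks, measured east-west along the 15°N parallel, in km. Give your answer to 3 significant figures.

Semi-major axis a = 6378 + 888 = 7266 km. Period T = 2π√(a³/μ) = 2π√(7266³/398600) = 6163.9 s = 102.73 min.
Node shift per orbit = (6163.9/86166) × 360° = 25.75°.
Equatorial spacing = 25.75 × 111.3 km/° = 2867 km.
At 15° latitude, spacing = 2867 × cos(15°) = 2769 km.

2770 km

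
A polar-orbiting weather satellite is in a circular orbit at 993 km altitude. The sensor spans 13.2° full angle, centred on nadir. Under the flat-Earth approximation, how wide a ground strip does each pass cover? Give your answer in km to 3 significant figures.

Half-angle = 13.2°/2 = 6.6°.
Swath width ≈ 2h·tan(θ/2) = 2 × 993 × tan(6.6°) = 229.8 km.

230 km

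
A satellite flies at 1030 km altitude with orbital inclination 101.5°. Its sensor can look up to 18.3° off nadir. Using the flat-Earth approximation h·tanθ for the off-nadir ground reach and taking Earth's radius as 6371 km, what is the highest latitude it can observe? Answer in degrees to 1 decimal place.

81.6°

Retrograde orbit: the ground track reaches ±(180° − i) = ±(180 − 101.5) = ±78.5°.
Sensor half-swath on the ground ≈ 1030·tan(18.3°) = 341 km = 3.06° of latitude.
Maximum observable latitude ≈ 78.5 + 3.06 = 81.6°.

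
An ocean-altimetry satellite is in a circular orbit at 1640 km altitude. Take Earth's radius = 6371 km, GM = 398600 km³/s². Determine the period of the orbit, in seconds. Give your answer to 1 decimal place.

7135.8 seconds

Semi-major axis a = 6371 + 1640 = 8011 km. Period T = 2π√(a³/μ) = 2π√(8011³/398600) = 7135.8 s = 118.93 min.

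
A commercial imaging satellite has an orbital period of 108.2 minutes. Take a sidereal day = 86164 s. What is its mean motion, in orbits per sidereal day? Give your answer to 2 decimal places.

T = 108.2 min = 6492.0 s.
Orbits per sidereal day = 86164 / 6492.0 = 13.272.

13.27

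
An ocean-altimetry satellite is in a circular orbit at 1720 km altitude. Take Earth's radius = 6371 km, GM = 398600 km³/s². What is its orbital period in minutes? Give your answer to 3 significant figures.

Semi-major axis a = 6371 + 1720 = 8091 km. Period T = 2π√(a³/μ) = 2π√(8091³/398600) = 7242.9 s = 120.72 min.

121 min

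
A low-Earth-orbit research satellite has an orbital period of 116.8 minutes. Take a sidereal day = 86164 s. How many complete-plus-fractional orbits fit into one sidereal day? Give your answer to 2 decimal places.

12.30

T = 116.8 min = 7008.0 s.
Orbits per sidereal day = 86164 / 7008.0 = 12.295.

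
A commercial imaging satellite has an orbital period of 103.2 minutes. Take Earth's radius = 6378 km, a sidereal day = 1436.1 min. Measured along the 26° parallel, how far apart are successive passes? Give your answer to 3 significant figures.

2590 km

T = 103.2 min = 6192.0 s.
Node shift per orbit = (6192.0/86166) × 360° = 25.87°.
Equatorial spacing = 25.87 × 111.3 km/° = 2880 km.
At 26° latitude, spacing = 2880 × cos(26°) = 2588 km.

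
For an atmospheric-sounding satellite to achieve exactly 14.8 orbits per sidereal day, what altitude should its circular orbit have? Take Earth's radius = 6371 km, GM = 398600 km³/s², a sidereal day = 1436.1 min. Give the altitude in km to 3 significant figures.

Required period T = 86166 / 14.8 = 5822.0 s.
From T = 2π√(a³/μ): a = (μ T²/4π²)^(1/3) = (398600 × 5822.0² / 4π²)^(1/3) = 6995 km.
Altitude h = a − R = 6995 − 6371 = 624 km.

624 km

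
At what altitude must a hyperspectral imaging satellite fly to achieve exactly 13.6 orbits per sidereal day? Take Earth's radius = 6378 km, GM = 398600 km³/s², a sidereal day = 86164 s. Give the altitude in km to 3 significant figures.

1020 km

Required period T = 86164 / 13.6 = 6335.6 s.
From T = 2π√(a³/μ): a = (μ T²/4π²)^(1/3) = (398600 × 6335.6² / 4π²)^(1/3) = 7400 km.
Altitude h = a − R = 7400 − 6378 = 1022 km.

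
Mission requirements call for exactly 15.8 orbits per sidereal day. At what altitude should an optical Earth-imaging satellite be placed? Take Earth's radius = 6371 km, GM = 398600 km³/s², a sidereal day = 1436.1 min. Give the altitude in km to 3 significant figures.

Required period T = 86166 / 15.8 = 5453.5 s.
From T = 2π√(a³/μ): a = (μ T²/4π²)^(1/3) = (398600 × 5453.5² / 4π²)^(1/3) = 6696 km.
Altitude h = a − R = 6696 − 6371 = 325 km.

325 km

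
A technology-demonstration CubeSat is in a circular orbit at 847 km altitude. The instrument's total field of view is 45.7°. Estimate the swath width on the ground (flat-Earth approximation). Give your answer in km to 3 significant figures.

714 km

Half-angle = 45.7°/2 = 22.85°.
Swath width ≈ 2h·tan(θ/2) = 2 × 847 × tan(22.85°) = 713.8 km.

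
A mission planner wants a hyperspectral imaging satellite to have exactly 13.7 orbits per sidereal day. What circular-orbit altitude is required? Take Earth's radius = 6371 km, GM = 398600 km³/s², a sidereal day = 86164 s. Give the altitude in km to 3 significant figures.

Required period T = 86164 / 13.7 = 6289.3 s.
From T = 2π√(a³/μ): a = (μ T²/4π²)^(1/3) = (398600 × 6289.3² / 4π²)^(1/3) = 7364 km.
Altitude h = a − R = 7364 − 6371 = 993 km.

993 km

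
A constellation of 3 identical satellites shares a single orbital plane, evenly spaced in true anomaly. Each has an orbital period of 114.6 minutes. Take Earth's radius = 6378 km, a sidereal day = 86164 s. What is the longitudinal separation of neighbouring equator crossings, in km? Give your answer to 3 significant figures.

T = 114.6 min = 6876.0 s.
Single-satellite node shift = (6876.0/86164) × 360° = 28.73°.
With 3 satellites evenly phased, successive equator crossings are 28.73/3 = 9.576° apart.
That is 9.576 × 111.3 = 1066 km at the equator.

1070 km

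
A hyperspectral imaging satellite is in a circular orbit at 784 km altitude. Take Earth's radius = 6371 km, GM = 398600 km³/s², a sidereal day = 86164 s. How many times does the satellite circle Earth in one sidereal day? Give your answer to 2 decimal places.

14.31

Semi-major axis a = 6371 + 784 = 7155 km. Period T = 2π√(a³/μ) = 2π√(7155³/398600) = 6023.2 s = 100.39 min.
Orbits per sidereal day = 86164 / 6023.2 = 14.305.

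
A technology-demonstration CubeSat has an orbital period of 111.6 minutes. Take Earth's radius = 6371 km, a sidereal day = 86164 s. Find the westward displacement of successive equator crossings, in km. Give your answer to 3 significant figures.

3110 km

T = 111.6 min = 6696.0 s.
During one orbit Earth rotates (6696.0 / 86164) × 360° = 27.98°.
At the equator that is 27.98° × (2π·6371/360) km/° = 27.98 × 111.2 = 3111 km.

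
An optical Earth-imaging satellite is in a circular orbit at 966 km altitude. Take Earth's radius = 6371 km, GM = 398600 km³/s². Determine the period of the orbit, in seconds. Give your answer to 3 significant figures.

6250 seconds

Semi-major axis a = 6371 + 966 = 7337 km. Period T = 2π√(a³/μ) = 2π√(7337³/398600) = 6254.4 s = 104.24 min.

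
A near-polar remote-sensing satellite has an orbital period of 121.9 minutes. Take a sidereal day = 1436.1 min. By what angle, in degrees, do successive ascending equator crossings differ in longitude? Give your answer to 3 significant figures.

T = 121.9 min = 7314.0 s.
During one orbit Earth rotates (7314.0 / 86166) × 360° = 30.56°.

30.6°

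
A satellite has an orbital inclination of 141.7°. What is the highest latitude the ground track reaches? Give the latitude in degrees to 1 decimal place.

Retrograde orbit: the ground track reaches ±(180° − i) = ±(180 − 141.7) = ±38.3°.

38.3°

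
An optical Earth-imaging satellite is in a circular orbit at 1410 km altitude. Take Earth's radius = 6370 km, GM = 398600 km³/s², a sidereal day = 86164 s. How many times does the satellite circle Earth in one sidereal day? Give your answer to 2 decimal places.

12.62

Semi-major axis a = 6370 + 1410 = 7780 km. Period T = 2π√(a³/μ) = 2π√(7780³/398600) = 6829.4 s = 113.82 min.
Orbits per sidereal day = 86164 / 6829.4 = 12.617.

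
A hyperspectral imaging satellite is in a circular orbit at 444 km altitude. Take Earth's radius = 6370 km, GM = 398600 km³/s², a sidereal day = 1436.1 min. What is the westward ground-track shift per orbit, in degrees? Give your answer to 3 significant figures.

Semi-major axis a = 6370 + 444 = 6814 km. Period T = 2π√(a³/μ) = 2π√(6814³/398600) = 5597.8 s = 93.30 min.
During one orbit Earth rotates (5597.8 / 86166) × 360° = 23.39°.

23.4°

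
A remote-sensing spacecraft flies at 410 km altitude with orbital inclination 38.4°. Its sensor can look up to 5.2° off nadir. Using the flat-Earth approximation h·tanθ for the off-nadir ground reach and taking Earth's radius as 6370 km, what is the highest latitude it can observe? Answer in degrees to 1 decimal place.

For a prograde orbit the ground track reaches latitude ±i = ±38.4°.
Sensor half-swath on the ground ≈ 410·tan(5.2°) = 37 km = 0.34° of latitude.
Maximum observable latitude ≈ 38.4 + 0.34 = 38.7°.

38.7°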